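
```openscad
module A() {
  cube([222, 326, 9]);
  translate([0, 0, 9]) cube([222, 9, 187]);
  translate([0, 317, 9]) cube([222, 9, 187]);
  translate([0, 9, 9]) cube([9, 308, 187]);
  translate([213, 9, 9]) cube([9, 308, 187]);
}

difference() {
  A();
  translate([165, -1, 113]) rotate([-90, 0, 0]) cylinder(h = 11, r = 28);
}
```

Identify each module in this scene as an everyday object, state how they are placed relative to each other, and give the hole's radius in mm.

A is an open box. The open box has a circular hole through its front wall. The hole's radius is 28 mm.

The subtracted cylinder has r = 28 mm.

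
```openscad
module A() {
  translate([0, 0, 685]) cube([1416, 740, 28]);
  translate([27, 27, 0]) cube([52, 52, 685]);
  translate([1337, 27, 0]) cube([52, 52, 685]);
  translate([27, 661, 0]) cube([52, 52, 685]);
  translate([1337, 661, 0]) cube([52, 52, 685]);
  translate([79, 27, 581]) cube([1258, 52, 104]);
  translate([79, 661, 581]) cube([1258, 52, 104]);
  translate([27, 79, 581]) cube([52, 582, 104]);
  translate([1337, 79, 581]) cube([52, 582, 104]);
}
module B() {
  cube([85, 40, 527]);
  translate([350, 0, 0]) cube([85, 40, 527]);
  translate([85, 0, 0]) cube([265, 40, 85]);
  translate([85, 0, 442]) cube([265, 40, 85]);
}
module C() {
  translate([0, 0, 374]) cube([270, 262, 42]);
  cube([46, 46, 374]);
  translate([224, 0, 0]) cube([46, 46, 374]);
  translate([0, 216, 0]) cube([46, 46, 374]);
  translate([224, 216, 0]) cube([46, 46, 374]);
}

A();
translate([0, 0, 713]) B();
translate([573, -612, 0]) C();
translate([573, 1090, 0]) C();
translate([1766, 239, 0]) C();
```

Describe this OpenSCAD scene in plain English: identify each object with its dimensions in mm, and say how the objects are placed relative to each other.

A is a table: top 1416 mm (x) × 740 mm (y), 28 mm thick, upper face at z = 713 mm, on four 52×52 mm square legs, each inset 27 mm from the nearest pair of top edges, running from z = 0 to the bottom of the top. Four apron rails, 52 mm thick and 104 mm tall, run between adjacent legs with their top edges flush with the underside of the top and their outer faces flush with the legs' outer faces.

B is a picture frame with a 265×357 mm rectangular opening (x by z) and a uniform 85 mm border on every side. Frame depth is 40 mm along y. It is built from two vertical stiles running the full outside height and two horizontal rails spanning the gap between the stiles.

C is a four-legged stool. The seat is a 270×262×42 mm slab whose top surface is at z = 416 mm; four square legs, each 46×46 mm in cross-section, run from the floor (z = 0) to the underside of the seat, each flush with a corner of the seat.

The picture frame is on top of the table. Three stools sit around the table at the −y, +y, +x sides.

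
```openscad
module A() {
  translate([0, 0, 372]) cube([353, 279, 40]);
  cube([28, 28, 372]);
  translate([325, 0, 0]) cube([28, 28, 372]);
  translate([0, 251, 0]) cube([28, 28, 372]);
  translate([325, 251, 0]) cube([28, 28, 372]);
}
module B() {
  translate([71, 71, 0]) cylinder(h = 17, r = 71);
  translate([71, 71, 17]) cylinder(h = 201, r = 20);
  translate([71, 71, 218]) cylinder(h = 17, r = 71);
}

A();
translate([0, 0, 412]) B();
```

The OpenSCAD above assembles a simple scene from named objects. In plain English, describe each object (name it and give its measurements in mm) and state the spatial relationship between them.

A is a four-legged stool. The seat is 353×279 mm, 40 mm thick, top at z = 412 mm. It stands on four square legs, each 28×28 mm in cross-section, from z = 0 to the seat underside, each flush with a corner of the seat.

B is a spool: two coaxial disc flanges of radius 71 mm and thickness 17 mm, joined by a core cylinder of radius 20 mm and height 201 mm. The lower flange rests on z = 0 and the three cylinders share a vertical axis.

The spool is on top of the stool.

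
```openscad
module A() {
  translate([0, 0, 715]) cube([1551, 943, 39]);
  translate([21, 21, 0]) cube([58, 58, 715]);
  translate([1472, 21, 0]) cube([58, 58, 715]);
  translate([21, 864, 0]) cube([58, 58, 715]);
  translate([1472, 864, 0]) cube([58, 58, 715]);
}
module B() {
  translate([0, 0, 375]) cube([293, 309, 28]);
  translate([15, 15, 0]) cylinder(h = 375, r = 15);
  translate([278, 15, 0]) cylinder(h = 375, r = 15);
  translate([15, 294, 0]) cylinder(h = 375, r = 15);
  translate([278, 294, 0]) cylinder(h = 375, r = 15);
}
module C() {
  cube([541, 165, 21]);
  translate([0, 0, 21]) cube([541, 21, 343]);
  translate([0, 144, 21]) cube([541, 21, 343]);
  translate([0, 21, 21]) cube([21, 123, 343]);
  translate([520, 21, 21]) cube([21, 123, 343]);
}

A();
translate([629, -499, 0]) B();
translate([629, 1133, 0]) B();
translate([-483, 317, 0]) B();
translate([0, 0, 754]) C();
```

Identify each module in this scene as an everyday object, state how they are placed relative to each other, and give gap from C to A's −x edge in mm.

The open box's min-x is at 0; the table's min-x is 0; gap = 0 mm.

A is a table. B is a stool. C is an open box. Three stools sit around the table at the −y, +y, −x sides. The open box is on top of the table. The gap from the open box to the table's −x edge is 0 mm.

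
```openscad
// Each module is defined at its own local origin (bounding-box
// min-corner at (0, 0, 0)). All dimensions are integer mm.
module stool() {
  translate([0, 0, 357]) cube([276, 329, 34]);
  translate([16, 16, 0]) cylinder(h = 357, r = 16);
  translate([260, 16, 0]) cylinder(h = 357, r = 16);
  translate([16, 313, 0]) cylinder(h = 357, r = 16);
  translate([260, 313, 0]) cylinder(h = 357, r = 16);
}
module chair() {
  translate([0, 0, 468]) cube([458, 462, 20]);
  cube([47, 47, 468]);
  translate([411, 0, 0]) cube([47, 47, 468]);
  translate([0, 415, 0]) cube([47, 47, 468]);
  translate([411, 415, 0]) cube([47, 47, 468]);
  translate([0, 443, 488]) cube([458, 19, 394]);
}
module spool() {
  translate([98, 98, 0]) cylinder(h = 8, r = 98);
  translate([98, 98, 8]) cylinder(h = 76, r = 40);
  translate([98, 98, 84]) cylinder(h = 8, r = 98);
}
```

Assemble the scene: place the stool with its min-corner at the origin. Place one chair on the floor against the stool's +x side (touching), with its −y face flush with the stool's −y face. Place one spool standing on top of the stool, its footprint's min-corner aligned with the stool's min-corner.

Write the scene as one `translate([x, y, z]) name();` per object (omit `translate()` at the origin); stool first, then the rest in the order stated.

stool();
translate([276, 0, 0]) chair();
translate([0, 0, 391]) spool();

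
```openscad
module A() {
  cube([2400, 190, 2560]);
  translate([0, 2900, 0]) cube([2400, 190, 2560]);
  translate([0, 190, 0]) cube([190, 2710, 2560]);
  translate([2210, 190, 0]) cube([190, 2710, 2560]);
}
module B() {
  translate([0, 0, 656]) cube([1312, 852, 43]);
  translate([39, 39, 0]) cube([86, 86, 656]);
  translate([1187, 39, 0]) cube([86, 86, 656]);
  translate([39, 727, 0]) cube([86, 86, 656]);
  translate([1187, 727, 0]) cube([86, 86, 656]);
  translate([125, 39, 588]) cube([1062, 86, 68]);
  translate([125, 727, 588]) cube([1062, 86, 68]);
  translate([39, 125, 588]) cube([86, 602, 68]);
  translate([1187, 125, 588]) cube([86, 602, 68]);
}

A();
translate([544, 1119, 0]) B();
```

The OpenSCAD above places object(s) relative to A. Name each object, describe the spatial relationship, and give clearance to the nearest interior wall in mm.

A is a house frame. B is a table. The table sits inside the house frame, centred. The clearance to the nearest interior wall is 354 mm.

Clearances: x = 354, y = 929; minimum 354 mm.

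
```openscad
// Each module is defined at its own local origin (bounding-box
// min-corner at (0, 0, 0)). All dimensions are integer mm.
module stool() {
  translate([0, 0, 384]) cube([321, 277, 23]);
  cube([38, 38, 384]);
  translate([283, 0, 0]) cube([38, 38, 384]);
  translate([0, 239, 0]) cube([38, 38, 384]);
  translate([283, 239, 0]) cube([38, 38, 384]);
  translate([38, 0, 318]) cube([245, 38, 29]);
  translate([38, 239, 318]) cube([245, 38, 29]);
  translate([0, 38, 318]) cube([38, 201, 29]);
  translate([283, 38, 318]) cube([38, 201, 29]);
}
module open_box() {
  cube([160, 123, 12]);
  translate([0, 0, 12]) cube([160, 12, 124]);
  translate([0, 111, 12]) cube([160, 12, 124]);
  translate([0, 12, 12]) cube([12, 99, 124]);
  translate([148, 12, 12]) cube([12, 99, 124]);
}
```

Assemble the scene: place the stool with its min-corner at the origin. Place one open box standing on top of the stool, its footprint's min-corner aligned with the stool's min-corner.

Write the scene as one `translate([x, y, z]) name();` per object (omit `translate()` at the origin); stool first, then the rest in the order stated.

stool();
translate([0, 0, 407]) open_box();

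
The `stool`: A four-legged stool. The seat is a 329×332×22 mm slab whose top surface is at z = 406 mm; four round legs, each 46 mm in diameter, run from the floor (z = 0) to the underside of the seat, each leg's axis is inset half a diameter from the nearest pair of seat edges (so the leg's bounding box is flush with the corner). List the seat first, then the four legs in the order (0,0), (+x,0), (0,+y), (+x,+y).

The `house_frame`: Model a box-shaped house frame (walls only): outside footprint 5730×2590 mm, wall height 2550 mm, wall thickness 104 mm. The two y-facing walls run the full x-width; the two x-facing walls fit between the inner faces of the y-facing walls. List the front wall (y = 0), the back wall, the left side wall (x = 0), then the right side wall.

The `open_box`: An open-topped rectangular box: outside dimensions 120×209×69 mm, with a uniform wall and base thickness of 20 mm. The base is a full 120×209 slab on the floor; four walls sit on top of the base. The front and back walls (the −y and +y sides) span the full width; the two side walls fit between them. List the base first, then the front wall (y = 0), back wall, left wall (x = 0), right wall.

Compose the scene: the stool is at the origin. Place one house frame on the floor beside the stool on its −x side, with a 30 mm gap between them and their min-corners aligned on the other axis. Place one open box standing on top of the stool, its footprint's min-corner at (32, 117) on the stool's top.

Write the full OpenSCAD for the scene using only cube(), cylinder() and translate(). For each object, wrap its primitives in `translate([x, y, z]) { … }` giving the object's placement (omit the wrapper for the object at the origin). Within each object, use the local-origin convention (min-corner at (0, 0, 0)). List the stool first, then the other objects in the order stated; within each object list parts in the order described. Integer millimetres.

translate([0, 0, 384]) cube([329, 332, 22]);
translate([23, 23, 0]) cylinder(h = 384, r = 23);
translate([306, 23, 0]) cylinder(h = 384, r = 23);
translate([23, 309, 0]) cylinder(h = 384, r = 23);
translate([306, 309, 0]) cylinder(h = 384, r = 23);
translate([-5760, 0, 0]) {
  cube([5730, 104, 2550]);
  translate([0, 2486, 0]) cube([5730, 104, 2550]);
  translate([0, 104, 0]) cube([104, 2382, 2550]);
  translate([5626, 104, 0]) cube([104, 2382, 2550]);
}
translate([32, 117, 406]) {
  cube([120, 209, 20]);
  translate([0, 0, 20]) cube([120, 20, 49]);
  translate([0, 189, 20]) cube([120, 20, 49]);
  translate([0, 20, 20]) cube([20, 169, 49]);
  translate([100, 20, 20]) cube([20, 169, 49]);
}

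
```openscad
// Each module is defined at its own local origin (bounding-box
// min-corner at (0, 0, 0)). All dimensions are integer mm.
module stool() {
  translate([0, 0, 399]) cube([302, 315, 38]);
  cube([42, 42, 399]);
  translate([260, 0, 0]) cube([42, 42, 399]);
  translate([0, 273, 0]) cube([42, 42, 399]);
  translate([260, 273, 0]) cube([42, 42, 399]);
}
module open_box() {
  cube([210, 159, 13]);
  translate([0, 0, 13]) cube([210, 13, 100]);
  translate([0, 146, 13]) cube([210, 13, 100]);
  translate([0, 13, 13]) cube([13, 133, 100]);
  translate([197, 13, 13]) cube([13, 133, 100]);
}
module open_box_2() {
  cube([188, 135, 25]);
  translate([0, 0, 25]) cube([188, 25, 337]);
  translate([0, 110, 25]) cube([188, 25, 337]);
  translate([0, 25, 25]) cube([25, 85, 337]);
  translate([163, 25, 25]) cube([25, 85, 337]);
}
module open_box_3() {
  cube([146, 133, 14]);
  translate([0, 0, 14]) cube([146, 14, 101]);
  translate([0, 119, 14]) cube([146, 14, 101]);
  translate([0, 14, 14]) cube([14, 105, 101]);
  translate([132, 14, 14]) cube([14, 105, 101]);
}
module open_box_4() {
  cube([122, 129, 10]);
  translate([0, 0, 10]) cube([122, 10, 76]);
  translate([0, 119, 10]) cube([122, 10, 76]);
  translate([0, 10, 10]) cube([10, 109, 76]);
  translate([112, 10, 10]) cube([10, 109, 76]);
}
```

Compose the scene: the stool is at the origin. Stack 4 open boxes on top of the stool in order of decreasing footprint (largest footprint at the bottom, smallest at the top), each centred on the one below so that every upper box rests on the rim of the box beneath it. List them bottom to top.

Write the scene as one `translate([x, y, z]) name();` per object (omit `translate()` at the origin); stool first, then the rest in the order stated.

stool();
translate([46, 78, 437]) open_box();
translate([57, 90, 550]) open_box_2();
translate([78, 91, 912]) open_box_3();
translate([90, 93, 1027]) open_box_4();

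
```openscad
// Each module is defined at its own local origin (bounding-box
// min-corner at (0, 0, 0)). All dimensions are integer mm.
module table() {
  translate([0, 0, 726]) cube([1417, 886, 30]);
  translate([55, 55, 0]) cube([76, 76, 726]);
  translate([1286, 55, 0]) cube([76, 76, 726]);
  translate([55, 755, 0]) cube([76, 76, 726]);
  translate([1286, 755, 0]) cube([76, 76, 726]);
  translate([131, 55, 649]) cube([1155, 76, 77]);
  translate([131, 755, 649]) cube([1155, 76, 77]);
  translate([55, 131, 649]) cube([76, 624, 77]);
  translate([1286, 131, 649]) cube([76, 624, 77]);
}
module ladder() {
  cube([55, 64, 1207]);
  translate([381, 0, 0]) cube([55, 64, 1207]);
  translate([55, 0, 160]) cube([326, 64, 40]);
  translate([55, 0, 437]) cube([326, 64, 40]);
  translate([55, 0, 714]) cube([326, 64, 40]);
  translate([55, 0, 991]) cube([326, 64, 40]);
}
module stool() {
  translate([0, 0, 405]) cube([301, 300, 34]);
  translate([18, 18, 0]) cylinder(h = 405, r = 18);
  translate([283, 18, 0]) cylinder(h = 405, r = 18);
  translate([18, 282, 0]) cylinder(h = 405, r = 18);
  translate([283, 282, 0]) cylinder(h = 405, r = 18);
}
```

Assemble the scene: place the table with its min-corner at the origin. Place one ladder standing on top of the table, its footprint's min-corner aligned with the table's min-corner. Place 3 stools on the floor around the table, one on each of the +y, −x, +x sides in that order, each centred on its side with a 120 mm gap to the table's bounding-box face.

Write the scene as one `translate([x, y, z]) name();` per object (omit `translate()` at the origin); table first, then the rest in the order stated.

table();
translate([0, 0, 756]) ladder();
translate([558, 1006, 0]) stool();
translate([-421, 293, 0]) stool();
translate([1537, 293, 0]) stool();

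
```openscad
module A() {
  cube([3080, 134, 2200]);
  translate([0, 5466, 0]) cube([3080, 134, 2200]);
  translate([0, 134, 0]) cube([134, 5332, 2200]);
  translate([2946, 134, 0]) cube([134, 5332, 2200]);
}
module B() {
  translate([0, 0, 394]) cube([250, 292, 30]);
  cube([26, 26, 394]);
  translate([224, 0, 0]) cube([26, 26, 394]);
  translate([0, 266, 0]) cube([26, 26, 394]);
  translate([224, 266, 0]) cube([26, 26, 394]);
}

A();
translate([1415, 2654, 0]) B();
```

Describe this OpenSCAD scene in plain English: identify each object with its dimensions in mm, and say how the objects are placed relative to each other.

A is the wall frame of a small rectangular building: four walls, each 2200 mm tall and 134 mm thick, enclosing a footprint 3080 mm (x) by 5600 mm (y) outside-to-outside, with no floor or roof. The front and back walls (the −y and +y sides) span the full width; the two side walls fit between them.

B is a simple wooden stool: a rectangular seat 250 mm (x) by 292 mm (y), 30 mm thick, top face at z = 424 mm, on four square legs, each 26×26 mm in cross-section. The legs rest on z = 0, each flush with a corner of the seat.

The stool sits inside the house frame, centred.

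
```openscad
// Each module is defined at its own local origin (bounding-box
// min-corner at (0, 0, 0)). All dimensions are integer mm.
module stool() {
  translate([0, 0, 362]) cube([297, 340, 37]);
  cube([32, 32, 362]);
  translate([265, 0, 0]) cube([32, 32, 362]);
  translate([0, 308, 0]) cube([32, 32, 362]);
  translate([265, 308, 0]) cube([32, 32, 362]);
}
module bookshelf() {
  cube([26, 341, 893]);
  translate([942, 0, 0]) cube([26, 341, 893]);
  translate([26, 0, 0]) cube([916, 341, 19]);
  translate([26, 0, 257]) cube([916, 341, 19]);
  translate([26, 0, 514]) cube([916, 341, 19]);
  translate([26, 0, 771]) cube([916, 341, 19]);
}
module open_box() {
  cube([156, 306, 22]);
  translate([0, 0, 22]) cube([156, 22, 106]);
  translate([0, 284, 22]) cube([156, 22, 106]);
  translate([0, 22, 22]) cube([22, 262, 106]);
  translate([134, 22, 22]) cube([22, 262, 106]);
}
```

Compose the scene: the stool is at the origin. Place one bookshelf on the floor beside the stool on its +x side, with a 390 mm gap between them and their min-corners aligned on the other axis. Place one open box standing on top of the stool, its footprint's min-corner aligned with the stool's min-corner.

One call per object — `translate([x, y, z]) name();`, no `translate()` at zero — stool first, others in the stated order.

stool();
translate([687, 0, 0]) bookshelf();
translate([0, 0, 399]) open_box();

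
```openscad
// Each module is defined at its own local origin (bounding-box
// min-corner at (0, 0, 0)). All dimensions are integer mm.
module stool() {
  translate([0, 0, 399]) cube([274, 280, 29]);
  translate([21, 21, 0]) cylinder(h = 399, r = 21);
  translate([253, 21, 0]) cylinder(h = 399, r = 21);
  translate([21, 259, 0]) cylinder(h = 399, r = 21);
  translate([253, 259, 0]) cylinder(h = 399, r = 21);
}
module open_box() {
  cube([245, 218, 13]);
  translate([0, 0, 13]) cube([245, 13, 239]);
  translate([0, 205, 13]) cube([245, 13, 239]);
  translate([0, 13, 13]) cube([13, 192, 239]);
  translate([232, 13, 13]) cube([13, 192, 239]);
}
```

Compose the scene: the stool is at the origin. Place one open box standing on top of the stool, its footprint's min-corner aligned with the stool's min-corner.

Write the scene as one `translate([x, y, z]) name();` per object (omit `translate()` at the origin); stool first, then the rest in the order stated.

stool();
translate([0, 0, 428]) open_box();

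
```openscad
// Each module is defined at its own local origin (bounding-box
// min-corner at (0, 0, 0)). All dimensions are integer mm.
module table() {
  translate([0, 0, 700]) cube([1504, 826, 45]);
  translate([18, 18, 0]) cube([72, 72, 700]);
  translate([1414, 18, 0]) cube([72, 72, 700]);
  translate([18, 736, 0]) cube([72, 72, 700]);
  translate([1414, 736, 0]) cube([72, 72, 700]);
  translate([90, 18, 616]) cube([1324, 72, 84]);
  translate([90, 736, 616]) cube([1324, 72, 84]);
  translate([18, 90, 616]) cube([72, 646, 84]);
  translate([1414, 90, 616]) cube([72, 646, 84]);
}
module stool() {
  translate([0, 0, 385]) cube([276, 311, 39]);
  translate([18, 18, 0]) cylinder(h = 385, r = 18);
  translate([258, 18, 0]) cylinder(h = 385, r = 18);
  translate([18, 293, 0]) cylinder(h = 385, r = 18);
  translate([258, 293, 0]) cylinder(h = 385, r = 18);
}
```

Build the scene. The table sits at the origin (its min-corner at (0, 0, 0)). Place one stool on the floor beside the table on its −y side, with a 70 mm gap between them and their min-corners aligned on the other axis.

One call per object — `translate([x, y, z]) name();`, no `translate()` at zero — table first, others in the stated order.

table();
translate([0, -381, 0]) stool();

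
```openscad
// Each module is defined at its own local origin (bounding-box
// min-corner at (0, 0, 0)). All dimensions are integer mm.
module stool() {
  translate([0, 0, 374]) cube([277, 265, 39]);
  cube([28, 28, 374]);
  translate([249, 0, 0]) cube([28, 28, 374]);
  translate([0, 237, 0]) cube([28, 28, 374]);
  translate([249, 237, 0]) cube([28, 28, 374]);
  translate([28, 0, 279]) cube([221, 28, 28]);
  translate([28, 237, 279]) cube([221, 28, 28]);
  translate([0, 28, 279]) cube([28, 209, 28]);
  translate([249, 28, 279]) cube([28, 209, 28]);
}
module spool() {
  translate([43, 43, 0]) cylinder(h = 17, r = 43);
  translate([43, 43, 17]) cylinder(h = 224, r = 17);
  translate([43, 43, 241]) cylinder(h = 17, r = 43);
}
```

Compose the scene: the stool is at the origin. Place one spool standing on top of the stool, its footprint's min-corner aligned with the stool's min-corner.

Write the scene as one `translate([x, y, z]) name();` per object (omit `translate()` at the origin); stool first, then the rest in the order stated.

stool();
translate([0, 0, 413]) spool();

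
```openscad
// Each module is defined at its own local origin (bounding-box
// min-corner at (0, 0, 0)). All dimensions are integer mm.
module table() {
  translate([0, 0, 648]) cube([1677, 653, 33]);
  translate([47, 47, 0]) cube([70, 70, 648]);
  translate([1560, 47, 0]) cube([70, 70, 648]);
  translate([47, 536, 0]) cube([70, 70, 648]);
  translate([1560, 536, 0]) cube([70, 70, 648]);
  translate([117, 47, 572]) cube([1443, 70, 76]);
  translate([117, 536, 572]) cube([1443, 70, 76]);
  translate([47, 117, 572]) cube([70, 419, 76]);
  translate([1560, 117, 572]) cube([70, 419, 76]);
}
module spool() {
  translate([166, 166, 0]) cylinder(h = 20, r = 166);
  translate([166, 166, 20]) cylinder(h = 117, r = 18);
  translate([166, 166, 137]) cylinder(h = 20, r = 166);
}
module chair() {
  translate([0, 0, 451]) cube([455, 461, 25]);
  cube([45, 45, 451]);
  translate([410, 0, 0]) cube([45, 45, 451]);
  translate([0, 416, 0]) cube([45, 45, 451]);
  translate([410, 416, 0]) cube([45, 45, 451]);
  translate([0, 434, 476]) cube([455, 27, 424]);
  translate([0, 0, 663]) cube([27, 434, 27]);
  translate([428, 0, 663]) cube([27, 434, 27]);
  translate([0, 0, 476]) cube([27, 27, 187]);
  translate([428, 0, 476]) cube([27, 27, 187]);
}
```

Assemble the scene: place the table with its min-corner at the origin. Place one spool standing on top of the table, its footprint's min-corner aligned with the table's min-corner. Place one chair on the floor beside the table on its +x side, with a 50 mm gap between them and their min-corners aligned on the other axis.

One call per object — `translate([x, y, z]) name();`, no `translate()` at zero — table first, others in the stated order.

table();
translate([0, 0, 681]) spool();
translate([1727, 0, 0]) chair();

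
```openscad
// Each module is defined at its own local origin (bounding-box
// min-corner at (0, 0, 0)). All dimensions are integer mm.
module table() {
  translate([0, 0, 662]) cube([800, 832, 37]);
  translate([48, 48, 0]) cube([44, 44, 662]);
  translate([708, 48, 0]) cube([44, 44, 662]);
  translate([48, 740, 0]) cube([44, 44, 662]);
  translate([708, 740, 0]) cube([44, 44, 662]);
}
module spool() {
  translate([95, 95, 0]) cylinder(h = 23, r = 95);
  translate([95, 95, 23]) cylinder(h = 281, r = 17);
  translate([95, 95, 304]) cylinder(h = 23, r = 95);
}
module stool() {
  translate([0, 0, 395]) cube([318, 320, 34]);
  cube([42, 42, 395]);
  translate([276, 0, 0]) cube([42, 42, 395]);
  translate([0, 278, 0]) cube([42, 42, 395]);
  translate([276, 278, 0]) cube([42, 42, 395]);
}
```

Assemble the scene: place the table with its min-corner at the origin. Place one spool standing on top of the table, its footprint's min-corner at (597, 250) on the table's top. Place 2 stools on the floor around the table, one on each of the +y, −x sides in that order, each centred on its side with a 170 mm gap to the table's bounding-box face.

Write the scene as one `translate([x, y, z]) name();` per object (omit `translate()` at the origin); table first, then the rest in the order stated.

table();
translate([597, 250, 699]) spool();
translate([241, 1002, 0]) stool();
translate([-488, 256, 0]) stool();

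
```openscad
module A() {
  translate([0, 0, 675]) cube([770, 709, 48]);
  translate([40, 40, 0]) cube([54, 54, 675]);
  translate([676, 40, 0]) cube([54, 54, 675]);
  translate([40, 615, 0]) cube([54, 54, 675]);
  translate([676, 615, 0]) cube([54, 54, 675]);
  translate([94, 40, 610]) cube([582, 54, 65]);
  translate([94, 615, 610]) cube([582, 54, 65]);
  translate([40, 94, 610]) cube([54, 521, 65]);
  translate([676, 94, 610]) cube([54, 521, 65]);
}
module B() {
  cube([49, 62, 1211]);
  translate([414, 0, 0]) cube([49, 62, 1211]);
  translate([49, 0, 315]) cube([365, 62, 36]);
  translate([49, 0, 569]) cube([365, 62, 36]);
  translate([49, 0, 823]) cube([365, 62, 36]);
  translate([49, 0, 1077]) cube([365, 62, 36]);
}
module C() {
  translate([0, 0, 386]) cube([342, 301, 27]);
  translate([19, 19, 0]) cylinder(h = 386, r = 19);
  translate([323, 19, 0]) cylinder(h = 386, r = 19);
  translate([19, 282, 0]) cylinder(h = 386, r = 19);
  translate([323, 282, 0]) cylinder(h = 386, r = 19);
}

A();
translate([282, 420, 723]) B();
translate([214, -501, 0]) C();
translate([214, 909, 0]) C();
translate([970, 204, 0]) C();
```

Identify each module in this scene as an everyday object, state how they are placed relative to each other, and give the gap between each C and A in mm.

A is a table. B is a ladder. C is a stool. The ladder is on top of the table. Three stools sit around the table at the −y, +y, +x sides. The gap between each stool and the table is 200 mm.

Each stool's nearest face is 200 mm from the table's bounding box.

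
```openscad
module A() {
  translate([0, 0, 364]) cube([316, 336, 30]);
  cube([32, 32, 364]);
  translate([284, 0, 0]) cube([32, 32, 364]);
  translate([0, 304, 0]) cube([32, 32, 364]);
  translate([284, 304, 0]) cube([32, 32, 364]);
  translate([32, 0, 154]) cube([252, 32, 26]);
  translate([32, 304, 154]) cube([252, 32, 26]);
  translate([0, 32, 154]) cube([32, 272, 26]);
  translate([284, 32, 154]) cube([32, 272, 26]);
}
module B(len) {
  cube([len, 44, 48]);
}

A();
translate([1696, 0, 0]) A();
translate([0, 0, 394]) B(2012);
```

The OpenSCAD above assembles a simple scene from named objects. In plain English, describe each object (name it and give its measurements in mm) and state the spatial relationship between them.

A is a four-legged stool. The seat is 316×336 mm, 30 mm thick, top at z = 394 mm. It stands on four square legs, each 32×32 mm in cross-section, from z = 0 to the seat underside, each flush with a corner of the seat. Four stretchers, 32 mm wide and 26 mm tall, connect adjacent legs with their undersides at z = 154 mm, each running between the inner faces of the legs it joins and aligned with the legs' outer faces on the other axis.

B is a rectangular beam 2012 mm long (x), 44 mm deep (y), 48 mm thick (z).

The beam spans the tops of two stools placed 1380 mm apart, resting at z = 394 mm.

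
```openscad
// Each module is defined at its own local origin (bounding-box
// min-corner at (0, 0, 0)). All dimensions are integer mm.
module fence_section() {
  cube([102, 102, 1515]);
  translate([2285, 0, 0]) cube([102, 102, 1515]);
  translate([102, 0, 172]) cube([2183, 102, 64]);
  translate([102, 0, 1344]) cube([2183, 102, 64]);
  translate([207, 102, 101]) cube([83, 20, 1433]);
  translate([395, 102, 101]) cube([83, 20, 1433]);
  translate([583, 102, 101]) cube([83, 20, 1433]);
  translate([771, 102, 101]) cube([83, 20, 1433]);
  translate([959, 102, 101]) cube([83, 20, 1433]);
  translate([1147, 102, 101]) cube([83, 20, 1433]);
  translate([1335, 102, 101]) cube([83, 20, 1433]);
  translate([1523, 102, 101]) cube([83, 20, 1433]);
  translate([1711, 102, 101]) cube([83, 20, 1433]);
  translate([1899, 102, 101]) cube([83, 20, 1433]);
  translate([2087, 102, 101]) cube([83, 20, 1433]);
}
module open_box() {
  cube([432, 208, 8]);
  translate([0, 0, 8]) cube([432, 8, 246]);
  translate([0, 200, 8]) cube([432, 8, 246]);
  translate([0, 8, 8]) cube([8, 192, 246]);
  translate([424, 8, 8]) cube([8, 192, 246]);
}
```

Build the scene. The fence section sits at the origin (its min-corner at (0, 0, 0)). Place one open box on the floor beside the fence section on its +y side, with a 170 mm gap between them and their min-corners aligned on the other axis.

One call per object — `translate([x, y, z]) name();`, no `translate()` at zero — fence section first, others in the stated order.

fence_section();
translate([0, 292, 0]) open_box();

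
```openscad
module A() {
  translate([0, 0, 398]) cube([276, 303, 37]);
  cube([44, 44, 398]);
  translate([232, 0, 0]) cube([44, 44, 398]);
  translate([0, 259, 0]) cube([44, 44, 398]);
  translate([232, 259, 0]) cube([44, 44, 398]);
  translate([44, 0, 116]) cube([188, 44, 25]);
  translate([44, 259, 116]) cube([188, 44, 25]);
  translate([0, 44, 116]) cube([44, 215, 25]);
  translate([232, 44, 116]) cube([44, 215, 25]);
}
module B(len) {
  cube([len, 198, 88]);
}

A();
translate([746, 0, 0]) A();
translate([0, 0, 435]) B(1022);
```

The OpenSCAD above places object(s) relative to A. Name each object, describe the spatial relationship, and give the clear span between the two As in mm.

Second stool starts at x = 746; first ends at x = 276; clear span = 746 − 276 = 470 mm.

A is a stool. B is a beam. A beam spans the tops of two stools. The clear span between the two stools is 470 mm.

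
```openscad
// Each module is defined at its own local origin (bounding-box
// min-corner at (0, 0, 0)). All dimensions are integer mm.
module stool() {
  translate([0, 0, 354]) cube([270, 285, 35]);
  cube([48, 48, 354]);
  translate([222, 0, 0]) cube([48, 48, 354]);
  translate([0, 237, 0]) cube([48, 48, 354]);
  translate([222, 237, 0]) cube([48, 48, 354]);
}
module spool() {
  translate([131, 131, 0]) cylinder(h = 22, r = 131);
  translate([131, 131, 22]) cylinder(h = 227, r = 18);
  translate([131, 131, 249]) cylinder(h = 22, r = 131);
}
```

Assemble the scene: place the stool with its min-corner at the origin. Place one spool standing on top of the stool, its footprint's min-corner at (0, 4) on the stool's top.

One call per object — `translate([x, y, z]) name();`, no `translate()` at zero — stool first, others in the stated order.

stool();
translate([0, 4, 389]) spool();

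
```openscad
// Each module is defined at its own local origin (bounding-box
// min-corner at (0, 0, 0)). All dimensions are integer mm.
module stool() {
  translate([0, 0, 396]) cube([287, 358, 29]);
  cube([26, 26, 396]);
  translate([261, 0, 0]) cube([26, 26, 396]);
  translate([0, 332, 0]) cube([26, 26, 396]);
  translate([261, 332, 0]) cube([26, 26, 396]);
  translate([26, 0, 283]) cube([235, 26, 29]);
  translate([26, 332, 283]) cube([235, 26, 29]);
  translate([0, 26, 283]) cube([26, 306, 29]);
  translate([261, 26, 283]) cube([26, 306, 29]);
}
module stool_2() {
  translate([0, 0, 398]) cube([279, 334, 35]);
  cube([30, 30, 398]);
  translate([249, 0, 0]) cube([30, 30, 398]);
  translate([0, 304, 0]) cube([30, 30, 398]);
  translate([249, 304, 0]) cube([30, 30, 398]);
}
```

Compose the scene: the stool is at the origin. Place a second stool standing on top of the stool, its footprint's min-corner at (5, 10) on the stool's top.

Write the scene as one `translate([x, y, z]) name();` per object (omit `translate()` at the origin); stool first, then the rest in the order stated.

stool();
translate([5, 10, 425]) stool_2();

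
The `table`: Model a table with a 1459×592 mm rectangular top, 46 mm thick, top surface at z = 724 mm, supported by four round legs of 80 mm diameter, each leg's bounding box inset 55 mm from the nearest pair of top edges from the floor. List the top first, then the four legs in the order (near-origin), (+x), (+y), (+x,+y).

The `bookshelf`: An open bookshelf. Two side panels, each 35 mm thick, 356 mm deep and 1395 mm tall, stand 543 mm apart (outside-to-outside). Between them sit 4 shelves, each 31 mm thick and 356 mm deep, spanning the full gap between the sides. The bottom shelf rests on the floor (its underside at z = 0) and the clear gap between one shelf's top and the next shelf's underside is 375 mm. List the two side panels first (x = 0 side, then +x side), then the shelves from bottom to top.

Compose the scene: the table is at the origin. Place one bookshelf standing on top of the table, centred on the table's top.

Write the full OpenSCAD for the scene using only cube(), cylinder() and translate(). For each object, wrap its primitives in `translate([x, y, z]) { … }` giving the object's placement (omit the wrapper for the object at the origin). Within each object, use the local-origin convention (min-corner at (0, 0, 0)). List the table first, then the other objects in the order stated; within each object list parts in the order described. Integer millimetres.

translate([0, 0, 678]) cube([1459, 592, 46]);
translate([95, 95, 0]) cylinder(h = 678, r = 40);
translate([1364, 95, 0]) cylinder(h = 678, r = 40);
translate([95, 497, 0]) cylinder(h = 678, r = 40);
translate([1364, 497, 0]) cylinder(h = 678, r = 40);
translate([458, 118, 724]) {
  cube([35, 356, 1395]);
  translate([508, 0, 0]) cube([35, 356, 1395]);
  translate([35, 0, 0]) cube([473, 356, 31]);
  translate([35, 0, 406]) cube([473, 356, 31]);
  translate([35, 0, 812]) cube([473, 356, 31]);
  translate([35, 0, 1218]) cube([473, 356, 31]);
}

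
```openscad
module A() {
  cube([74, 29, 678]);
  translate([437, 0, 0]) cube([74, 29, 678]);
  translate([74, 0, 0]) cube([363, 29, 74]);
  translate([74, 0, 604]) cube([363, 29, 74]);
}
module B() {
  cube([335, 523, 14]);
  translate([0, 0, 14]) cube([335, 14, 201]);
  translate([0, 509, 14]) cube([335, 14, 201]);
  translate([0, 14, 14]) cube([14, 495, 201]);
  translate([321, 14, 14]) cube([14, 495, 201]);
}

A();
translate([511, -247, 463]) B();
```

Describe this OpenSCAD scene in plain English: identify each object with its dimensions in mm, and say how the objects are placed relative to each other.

A is a picture frame with a 363×530 mm rectangular opening (x by z) and a uniform 74 mm border on every side. Frame depth is 29 mm along y. It is built from two vertical stiles running the full outside height and two horizontal rails spanning the gap between the stiles.

B is an open storage box with external size 335×523×215 mm and wall thickness 14 mm (the base is also 14 mm thick). The base covers the whole footprint; the four walls stand on the base, with the y-facing walls full-width and the x-facing walls fitting between their inner faces.

The open box is beside the picture frame with their tops flush at z = 678.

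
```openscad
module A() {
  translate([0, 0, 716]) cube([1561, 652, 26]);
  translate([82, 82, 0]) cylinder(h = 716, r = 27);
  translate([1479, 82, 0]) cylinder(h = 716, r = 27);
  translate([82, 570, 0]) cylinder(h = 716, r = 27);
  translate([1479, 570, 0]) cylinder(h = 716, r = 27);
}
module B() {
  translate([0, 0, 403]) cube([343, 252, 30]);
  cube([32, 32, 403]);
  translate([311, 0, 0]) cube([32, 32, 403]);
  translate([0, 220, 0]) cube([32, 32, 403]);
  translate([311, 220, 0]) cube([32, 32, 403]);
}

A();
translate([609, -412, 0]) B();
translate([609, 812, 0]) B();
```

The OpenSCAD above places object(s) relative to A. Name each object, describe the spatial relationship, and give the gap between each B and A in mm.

A is a table. B is a stool. Two stools sit around the table at the −y, +y sides. The gap between each stool and the table is 160 mm.

Each stool's nearest face is 160 mm from the table's bounding box.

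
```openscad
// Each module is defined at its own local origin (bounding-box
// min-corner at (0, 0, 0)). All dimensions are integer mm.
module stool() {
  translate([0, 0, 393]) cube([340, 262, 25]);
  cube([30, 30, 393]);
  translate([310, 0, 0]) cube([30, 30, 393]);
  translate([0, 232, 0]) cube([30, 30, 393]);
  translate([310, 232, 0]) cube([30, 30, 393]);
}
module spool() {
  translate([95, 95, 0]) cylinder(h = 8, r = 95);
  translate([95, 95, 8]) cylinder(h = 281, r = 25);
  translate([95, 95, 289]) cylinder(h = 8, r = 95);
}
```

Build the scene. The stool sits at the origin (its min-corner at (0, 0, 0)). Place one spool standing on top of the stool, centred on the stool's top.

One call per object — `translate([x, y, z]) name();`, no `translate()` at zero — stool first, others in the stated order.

stool();
translate([75, 36, 418]) spool();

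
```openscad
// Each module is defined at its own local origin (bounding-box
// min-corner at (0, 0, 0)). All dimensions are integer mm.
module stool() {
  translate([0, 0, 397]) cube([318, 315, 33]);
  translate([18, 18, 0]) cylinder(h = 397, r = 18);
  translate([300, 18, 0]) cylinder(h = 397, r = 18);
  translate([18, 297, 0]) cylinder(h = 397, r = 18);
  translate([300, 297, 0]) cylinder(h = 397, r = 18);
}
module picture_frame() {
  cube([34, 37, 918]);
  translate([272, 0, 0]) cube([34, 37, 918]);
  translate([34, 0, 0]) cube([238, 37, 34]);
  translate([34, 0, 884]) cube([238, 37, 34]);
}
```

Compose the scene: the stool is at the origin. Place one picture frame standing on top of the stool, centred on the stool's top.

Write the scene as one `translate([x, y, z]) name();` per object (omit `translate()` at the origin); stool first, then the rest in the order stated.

stool();
translate([6, 139, 430]) picture_frame();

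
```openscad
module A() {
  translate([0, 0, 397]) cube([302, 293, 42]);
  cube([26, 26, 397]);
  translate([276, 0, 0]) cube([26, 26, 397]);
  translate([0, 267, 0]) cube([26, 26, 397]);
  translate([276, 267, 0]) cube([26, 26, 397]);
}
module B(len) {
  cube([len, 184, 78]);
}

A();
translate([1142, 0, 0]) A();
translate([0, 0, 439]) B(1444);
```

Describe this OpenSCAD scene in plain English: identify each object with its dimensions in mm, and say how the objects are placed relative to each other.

A is a four-legged stool. The seat is a 302×293×42 mm slab whose top surface is at z = 439 mm; four square legs, each 26×26 mm in cross-section, run from the floor (z = 0) to the underside of the seat, each flush with a corner of the seat.

B is a rectangular beam 1444 mm long (x), 184 mm deep (y), 78 mm thick (z).

The beam spans the tops of two stools placed 840 mm apart, resting at z = 439 mm.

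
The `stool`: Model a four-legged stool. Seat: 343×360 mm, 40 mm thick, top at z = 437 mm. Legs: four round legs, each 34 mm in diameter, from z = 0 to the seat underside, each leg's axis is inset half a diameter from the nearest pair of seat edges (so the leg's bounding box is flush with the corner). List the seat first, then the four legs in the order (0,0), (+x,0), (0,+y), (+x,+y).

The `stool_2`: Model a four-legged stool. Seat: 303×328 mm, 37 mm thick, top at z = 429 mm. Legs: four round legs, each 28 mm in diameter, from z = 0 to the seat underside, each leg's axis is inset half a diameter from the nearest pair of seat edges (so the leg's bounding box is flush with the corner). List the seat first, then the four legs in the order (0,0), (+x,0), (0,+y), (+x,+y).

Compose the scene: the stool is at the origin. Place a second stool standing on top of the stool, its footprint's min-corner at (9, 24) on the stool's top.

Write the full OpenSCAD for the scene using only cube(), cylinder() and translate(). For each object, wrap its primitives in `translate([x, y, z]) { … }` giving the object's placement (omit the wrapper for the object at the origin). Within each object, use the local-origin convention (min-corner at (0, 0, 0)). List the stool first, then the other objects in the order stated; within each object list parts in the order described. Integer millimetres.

translate([0, 0, 397]) cube([343, 360, 40]);
translate([17, 17, 0]) cylinder(h = 397, r = 17);
translate([326, 17, 0]) cylinder(h = 397, r = 17);
translate([17, 343, 0]) cylinder(h = 397, r = 17);
translate([326, 343, 0]) cylinder(h = 397, r = 17);
translate([9, 24, 437]) {
  translate([0, 0, 392]) cube([303, 328, 37]);
  translate([14, 14, 0]) cylinder(h = 392, r = 14);
  translate([289, 14, 0]) cylinder(h = 392, r = 14);
  translate([14, 314, 0]) cylinder(h = 392, r = 14);
  translate([289, 314, 0]) cylinder(h = 392, r = 14);
}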